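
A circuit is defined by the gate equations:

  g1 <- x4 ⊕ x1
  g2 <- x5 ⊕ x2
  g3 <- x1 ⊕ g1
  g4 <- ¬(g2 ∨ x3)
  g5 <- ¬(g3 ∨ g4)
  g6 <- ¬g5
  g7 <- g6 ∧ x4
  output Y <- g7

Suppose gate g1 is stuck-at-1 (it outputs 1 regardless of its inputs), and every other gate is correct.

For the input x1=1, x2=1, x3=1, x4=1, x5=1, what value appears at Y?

Propagate with g1 forced: g1=1 [stuck-at-1], g2=0, g3=0, g4=0, g5=1, g6=0, g7=0.
So Y = 0. (Without the fault it would be 1.)

0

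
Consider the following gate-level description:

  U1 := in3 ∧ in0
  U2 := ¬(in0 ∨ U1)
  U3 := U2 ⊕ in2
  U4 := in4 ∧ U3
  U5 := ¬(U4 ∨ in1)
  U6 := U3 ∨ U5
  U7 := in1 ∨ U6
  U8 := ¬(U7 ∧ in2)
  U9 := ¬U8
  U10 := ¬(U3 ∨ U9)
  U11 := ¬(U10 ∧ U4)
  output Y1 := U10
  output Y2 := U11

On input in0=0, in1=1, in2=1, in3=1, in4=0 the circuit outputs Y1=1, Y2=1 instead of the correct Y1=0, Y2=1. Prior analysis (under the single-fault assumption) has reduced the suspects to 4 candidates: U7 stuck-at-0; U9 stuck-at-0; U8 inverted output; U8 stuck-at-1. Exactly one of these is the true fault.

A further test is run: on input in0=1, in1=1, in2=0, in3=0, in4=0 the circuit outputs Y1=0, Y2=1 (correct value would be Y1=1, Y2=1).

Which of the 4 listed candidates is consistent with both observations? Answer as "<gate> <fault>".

U8 inverted output

Evaluate each candidate on input in0=1, in1=1, in2=0, in3=0, in4=0:
  U7 stuck-at-0: U1=0, U2=0, U3=0, U4=0, U5=0, U6=0, U7=0 [stuck-at-0], U8=1, U9=0, U10=1, U11=1 → Y1=1, Y2=1 — eliminated
  U9 stuck-at-0: U1=0, U2=0, U3=0, U4=0, U5=0, U6=0, U7=1, U8=1, U9=0 [stuck-at-0], U10=1, U11=1 → Y1=1, Y2=1 — eliminated
  U8 inverted output: U1=0, U2=0, U3=0, U4=0, U5=0, U6=0, U7=1, U8=0 [inverted output], U9=1, U10=0, U11=1 → Y1=0, Y2=1 — matches
  U8 stuck-at-1: U1=0, U2=0, U3=0, U4=0, U5=0, U6=0, U7=1, U8=1 [stuck-at-1], U9=0, U10=1, U11=1 → Y1=1, Y2=1 — eliminated
Only U8 inverted output reproduces the observed Y1=0, Y2=1.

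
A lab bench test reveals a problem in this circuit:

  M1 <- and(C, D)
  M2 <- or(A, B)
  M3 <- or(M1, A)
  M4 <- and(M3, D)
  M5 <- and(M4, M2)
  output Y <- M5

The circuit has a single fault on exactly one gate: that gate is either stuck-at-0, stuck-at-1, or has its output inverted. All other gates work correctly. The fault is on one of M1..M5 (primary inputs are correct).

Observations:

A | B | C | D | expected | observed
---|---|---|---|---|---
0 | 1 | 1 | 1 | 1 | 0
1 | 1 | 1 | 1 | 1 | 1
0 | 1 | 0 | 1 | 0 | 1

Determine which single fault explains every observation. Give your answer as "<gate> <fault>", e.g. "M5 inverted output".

M1 inverted output

Fault-free values for test 1 (A=0, B=1, C=1, D=1): M1=1, M2=1, M3=1, M4=1, M5=1, giving Y=1. Observed 0.
Test 1: faults giving observed 0 are {M1 stuck-at-0, M1 inverted output, M2 stuck-at-0, M2 inverted output, M3 stuck-at-0, M3 inverted output, M4 stuck-at-0, M4 inverted output, M5 stuck-at-0, M5 inverted output}.
Test 2 (A=1, B=1, C=1, D=1): fault-free M1=1, M2=1, M3=1, M4=1, M5=1 → 1; observed 1. Eliminates M2 stuck-at-0, M2 inverted output, M3 stuck-at-0, M3 inverted output, M4 stuck-at-0, M4 inverted output, M5 stuck-at-0, M5 inverted output.
Test 3 (A=0, B=1, C=0, D=1): fault-free M1=0, M2=1, M3=0, M4=0, M5=0 → 0; observed 1. Eliminates M1 stuck-at-0.
Only M1 inverted output is consistent with every test.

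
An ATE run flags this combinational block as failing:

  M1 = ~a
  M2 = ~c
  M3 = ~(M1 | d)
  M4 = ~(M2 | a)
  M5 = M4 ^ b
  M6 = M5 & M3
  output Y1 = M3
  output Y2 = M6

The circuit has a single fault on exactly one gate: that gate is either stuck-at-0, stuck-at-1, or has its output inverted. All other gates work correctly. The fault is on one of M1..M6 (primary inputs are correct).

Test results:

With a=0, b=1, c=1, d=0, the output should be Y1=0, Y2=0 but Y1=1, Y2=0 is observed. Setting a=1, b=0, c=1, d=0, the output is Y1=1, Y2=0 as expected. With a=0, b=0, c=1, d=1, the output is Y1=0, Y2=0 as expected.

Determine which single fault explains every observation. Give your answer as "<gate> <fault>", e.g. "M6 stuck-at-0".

Fault-free values for test 1 (a=0, b=1, c=1, d=0): M1=1, M2=0, M3=0, M4=1, M5=0, M6=0, giving Y1=0, Y2=0. Observed Y1=1, Y2=0.
Test 1: faults giving observed Y1=1, Y2=0 are {M1 stuck-at-0, M1 inverted output, M3 stuck-at-1, M3 inverted output}.
Test 2 (a=1, b=0, c=1, d=0): fault-free M1=0, M2=0, M3=1, M4=0, M5=0, M6=0 → Y1=1, Y2=0; observed Y1=1, Y2=0. Eliminates M1 inverted output, M3 inverted output.
Test 3 (a=0, b=0, c=1, d=1): fault-free M1=1, M2=0, M3=0, M4=1, M5=1, M6=0 → Y1=0, Y2=0; observed Y1=0, Y2=0. Eliminates M3 stuck-at-1.
Only M1 stuck-at-0 is consistent with every test.

M1 stuck-at-0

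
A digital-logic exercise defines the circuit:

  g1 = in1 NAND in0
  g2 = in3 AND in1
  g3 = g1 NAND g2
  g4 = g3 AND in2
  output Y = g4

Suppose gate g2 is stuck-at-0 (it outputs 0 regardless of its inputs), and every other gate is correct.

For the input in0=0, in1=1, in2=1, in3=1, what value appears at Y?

1

Propagate with g2 forced: g1=1, g2=0 [stuck-at-0], g3=1, g4=1.
So Y = 1. (Without the fault it would be 0.)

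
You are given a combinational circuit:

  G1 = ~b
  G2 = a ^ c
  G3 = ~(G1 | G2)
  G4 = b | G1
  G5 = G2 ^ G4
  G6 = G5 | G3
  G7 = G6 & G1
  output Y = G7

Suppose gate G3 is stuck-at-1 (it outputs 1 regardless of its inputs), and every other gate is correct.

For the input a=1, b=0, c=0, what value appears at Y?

1

Propagate with G3 forced: G1=1, G2=1, G3=1 [stuck-at-1], G4=1, G5=0, G6=1, G7=1.
So Y = 1. (Without the fault it would be 0.)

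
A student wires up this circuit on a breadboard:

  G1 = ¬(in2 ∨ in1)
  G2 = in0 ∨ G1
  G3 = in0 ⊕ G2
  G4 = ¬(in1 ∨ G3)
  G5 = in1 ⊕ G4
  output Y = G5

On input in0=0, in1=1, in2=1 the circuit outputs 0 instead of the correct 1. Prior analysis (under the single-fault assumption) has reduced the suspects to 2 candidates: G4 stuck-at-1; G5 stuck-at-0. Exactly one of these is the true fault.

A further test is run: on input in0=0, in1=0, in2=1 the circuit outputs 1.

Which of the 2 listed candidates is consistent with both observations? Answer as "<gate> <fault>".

Evaluate each candidate on input in0=0, in1=0, in2=1:
  G4 stuck-at-1: G1=0, G2=0, G3=0, G4=1 [stuck-at-1], G5=1 → 1 — matches
  G5 stuck-at-0: G1=0, G2=0, G3=0, G4=1, G5=0 [stuck-at-0] → 0 — eliminated
Only G4 stuck-at-1 reproduces the observed 1.

G4 stuck-at-1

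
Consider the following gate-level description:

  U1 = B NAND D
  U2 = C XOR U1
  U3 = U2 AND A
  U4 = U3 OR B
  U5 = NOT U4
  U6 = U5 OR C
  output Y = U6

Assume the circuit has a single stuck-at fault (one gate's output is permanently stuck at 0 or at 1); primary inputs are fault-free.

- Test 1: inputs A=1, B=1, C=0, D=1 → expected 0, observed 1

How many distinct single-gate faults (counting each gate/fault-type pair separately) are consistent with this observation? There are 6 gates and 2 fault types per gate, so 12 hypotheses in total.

Fault-free: U1=0, U2=0, U3=0, U4=1, U5=0, U6=0 → 0. Observed 1.
  U1 stuck-at-0: output 0 ✗
  U1 stuck-at-1: output 0 ✗
  U2 stuck-at-0: output 0 ✗
  U2 stuck-at-1: output 0 ✗
  U3 stuck-at-0: output 0 ✗
  U3 stuck-at-1: output 0 ✗
  U4 stuck-at-0: output 1 ✓
  U4 stuck-at-1: output 0 ✗
  U5 stuck-at-0: output 0 ✗
  U5 stuck-at-1: output 1 ✓
  U6 stuck-at-0: output 0 ✗
  U6 stuck-at-1: output 1 ✓
Consistent faults: {U4 stuck-at-0, U5 stuck-at-1, U6 stuck-at-1} — 3 in all.

3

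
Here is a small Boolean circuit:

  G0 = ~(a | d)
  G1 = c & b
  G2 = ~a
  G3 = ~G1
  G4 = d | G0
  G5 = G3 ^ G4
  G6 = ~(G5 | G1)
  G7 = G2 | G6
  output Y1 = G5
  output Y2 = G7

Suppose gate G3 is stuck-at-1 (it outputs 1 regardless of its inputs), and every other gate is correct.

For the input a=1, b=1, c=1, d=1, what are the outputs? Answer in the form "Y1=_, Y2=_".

Propagate with G3 forced: G0=0, G1=1, G2=0, G3=1 [stuck-at-1], G4=1, G5=0, G6=0, G7=0.
So the outputs are Y1=0, Y2=0. (Without the fault they would be Y1=1, Y2=0.)

Y1=0, Y2=0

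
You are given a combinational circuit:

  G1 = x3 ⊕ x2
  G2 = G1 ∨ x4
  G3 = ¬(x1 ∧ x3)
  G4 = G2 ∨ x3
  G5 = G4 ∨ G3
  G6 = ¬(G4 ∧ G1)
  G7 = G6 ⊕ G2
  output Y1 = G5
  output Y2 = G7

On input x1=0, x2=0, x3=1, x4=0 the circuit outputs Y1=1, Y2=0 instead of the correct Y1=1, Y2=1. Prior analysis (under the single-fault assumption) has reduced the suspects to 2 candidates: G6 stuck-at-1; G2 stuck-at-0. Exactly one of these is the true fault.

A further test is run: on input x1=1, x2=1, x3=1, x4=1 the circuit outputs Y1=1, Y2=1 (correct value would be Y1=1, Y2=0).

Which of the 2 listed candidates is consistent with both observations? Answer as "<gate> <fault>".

Evaluate each candidate on input x1=1, x2=1, x3=1, x4=1:
  G6 stuck-at-1: G1=0, G2=1, G3=0, G4=1, G5=1, G6=1 [stuck-at-1], G7=0 → Y1=1, Y2=0 — eliminated
  G2 stuck-at-0: G1=0, G2=0 [stuck-at-0], G3=0, G4=1, G5=1, G6=1, G7=1 → Y1=1, Y2=1 — matches
Only G2 stuck-at-0 reproduces the observed Y1=1, Y2=1.

G2 stuck-at-0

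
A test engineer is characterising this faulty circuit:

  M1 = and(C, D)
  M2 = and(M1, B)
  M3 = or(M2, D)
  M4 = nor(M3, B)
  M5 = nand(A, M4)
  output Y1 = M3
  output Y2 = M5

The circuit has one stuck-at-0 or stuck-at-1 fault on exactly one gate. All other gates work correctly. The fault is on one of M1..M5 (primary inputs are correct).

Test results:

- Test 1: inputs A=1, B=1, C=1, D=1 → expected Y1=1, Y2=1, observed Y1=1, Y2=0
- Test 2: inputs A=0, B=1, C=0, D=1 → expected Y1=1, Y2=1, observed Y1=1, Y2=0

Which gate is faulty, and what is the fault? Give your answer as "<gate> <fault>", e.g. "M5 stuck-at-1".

M5 stuck-at-0

Fault-free values for test 1 (A=1, B=1, C=1, D=1): M1=1, M2=1, M3=1, M4=0, M5=1, giving Y1=1, Y2=1. Observed Y1=1, Y2=0.
Test 1: faults giving observed Y1=1, Y2=0 are {M4 stuck-at-1, M5 stuck-at-0}.
Test 2 (A=0, B=1, C=0, D=1): fault-free M1=0, M2=0, M3=1, M4=0, M5=1 → Y1=1, Y2=1; observed Y1=1, Y2=0. Eliminates M4 stuck-at-1.
Only M5 stuck-at-0 is consistent with every test.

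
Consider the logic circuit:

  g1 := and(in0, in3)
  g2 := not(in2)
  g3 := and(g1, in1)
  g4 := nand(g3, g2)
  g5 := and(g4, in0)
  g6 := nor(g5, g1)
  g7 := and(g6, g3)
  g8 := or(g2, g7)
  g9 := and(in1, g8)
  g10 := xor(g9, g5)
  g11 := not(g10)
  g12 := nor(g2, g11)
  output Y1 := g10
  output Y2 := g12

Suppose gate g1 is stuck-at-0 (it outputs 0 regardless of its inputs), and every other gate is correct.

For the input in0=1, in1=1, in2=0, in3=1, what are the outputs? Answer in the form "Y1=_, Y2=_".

Y1=0, Y2=0

Propagate with g1 forced: g1=0 [stuck-at-0], g2=1, g3=0, g4=1, g5=1, g6=0, g7=0, g8=1, g9=1, g10=0, g11=1, g12=0.
So the outputs are Y1=0, Y2=0. (Without the fault they would be Y1=1, Y2=0.)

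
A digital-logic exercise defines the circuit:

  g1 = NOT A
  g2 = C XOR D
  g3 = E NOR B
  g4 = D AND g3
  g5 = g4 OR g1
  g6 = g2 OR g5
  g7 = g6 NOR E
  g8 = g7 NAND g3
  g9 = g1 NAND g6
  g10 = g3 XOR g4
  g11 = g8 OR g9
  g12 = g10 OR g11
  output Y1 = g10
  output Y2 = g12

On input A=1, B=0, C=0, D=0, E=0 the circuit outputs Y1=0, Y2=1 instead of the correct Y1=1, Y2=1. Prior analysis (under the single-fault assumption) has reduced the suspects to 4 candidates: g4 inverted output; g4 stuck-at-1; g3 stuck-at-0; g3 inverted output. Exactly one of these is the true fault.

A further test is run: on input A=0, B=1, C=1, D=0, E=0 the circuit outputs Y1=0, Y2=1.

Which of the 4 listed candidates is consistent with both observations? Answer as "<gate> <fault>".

g3 stuck-at-0

Evaluate each candidate on input A=0, B=1, C=1, D=0, E=0:
  g4 inverted output: g1=1, g2=1, g3=0, g4=1 [inverted output], g5=1, g6=1, g7=0, g8=1, g9=0, g10=1, g11=1, g12=1 → Y1=1, Y2=1 — eliminated
  g4 stuck-at-1: g1=1, g2=1, g3=0, g4=1 [stuck-at-1], g5=1, g6=1, g7=0, g8=1, g9=0, g10=1, g11=1, g12=1 → Y1=1, Y2=1 — eliminated
  g3 stuck-at-0: g1=1, g2=1, g3=0 [stuck-at-0], g4=0, g5=1, g6=1, g7=0, g8=1, g9=0, g10=0, g11=1, g12=1 → Y1=0, Y2=1 — matches
  g3 inverted output: g1=1, g2=1, g3=1 [inverted output], g4=0, g5=1, g6=1, g7=0, g8=1, g9=0, g10=1, g11=1, g12=1 → Y1=1, Y2=1 — eliminated
Only g3 stuck-at-0 reproduces the observed Y1=0, Y2=1.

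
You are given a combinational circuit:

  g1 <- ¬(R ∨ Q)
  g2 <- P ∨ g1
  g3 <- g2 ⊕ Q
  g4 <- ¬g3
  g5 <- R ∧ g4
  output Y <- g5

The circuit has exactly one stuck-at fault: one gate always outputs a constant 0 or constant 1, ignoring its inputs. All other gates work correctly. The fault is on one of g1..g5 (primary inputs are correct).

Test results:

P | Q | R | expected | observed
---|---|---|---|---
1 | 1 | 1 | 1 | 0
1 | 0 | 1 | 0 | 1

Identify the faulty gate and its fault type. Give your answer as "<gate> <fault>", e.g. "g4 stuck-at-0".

Fault-free values for test 1 (P=1, Q=1, R=1): g1=0, g2=1, g3=0, g4=1, g5=1, giving Y=1. Observed 0.
Test 1: faults giving observed 0 are {g2 stuck-at-0, g3 stuck-at-1, g4 stuck-at-0, g5 stuck-at-0}.
Test 2 (P=1, Q=0, R=1): fault-free g1=0, g2=1, g3=1, g4=0, g5=0 → 0; observed 1. Eliminates g3 stuck-at-1, g4 stuck-at-0, g5 stuck-at-0.
Only g2 stuck-at-0 is consistent with every test.

g2 stuck-at-0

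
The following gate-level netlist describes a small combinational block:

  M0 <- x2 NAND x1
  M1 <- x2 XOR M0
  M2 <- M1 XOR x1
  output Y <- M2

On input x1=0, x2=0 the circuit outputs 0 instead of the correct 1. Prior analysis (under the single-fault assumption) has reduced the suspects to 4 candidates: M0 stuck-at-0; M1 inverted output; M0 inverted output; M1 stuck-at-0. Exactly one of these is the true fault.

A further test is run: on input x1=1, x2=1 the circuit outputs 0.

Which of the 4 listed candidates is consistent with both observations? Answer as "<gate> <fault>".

M0 stuck-at-0

Evaluate each candidate on input x1=1, x2=1:
  M0 stuck-at-0: M0=0 [stuck-at-0], M1=1, M2=0 → 0 — matches
  M1 inverted output: M0=0, M1=0 [inverted output], M2=1 → 1 — eliminated
  M0 inverted output: M0=1 [inverted output], M1=0, M2=1 → 1 — eliminated
  M1 stuck-at-0: M0=0, M1=0 [stuck-at-0], M2=1 → 1 — eliminated
Only M0 stuck-at-0 reproduces the observed 0.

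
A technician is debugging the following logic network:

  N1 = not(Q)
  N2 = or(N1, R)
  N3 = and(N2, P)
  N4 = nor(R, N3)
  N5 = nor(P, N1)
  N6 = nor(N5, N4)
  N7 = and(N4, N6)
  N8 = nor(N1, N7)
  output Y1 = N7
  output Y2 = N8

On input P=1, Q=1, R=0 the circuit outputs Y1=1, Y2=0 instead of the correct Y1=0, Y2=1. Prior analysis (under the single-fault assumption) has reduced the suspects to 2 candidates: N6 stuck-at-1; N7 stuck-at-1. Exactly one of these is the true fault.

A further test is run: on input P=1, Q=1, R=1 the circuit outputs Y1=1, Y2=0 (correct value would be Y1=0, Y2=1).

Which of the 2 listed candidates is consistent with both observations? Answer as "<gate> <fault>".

Evaluate each candidate on input P=1, Q=1, R=1:
  N6 stuck-at-1: N1=0, N2=1, N3=1, N4=0, N5=0, N6=1 [stuck-at-1], N7=0, N8=1 → Y1=0, Y2=1 — eliminated
  N7 stuck-at-1: N1=0, N2=1, N3=1, N4=0, N5=0, N6=1, N7=1 [stuck-at-1], N8=0 → Y1=1, Y2=0 — matches
Only N7 stuck-at-1 reproduces the observed Y1=1, Y2=0.

N7 stuck-at-1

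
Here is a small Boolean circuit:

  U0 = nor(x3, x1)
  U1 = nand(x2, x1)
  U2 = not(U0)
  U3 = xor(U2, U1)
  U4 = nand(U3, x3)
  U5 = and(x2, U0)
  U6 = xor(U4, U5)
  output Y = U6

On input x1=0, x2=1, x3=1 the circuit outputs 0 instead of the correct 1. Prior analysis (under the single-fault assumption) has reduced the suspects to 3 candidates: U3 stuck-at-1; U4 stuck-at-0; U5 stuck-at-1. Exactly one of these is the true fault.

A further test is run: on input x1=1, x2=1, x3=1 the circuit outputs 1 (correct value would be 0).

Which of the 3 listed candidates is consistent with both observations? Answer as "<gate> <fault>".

U5 stuck-at-1

Evaluate each candidate on input x1=1, x2=1, x3=1:
  U3 stuck-at-1: U0=0, U1=0, U2=1, U3=1 [stuck-at-1], U4=0, U5=0, U6=0 → 0 — eliminated
  U4 stuck-at-0: U0=0, U1=0, U2=1, U3=1, U4=0 [stuck-at-0], U5=0, U6=0 → 0 — eliminated
  U5 stuck-at-1: U0=0, U1=0, U2=1, U3=1, U4=0, U5=1 [stuck-at-1], U6=1 → 1 — matches
Only U5 stuck-at-1 reproduces the observed 1.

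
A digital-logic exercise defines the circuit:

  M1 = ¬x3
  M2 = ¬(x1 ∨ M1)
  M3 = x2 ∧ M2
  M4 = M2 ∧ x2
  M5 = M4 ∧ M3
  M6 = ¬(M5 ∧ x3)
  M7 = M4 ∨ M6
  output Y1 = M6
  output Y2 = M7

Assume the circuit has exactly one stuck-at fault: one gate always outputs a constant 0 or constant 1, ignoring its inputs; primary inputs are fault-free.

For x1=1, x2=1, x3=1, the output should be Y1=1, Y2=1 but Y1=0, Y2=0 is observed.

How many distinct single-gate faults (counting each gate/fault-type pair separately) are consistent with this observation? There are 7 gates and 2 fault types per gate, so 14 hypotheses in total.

2

Fault-free: M1=0, M2=0, M3=0, M4=0, M5=0, M6=1, M7=1 → Y1=1, Y2=1. Observed Y1=0, Y2=0.
  M1 stuck-at-0: output Y1=1, Y2=1 ✗
  M1 stuck-at-1: output Y1=1, Y2=1 ✗
  M2 stuck-at-0: output Y1=1, Y2=1 ✗
  M2 stuck-at-1: output Y1=0, Y2=1 ✗
  M3 stuck-at-0: output Y1=1, Y2=1 ✗
  M3 stuck-at-1: output Y1=1, Y2=1 ✗
  M4 stuck-at-0: output Y1=1, Y2=1 ✗
  M4 stuck-at-1: output Y1=1, Y2=1 ✗
  M5 stuck-at-0: output Y1=1, Y2=1 ✗
  M5 stuck-at-1: output Y1=0, Y2=0 ✓
  M6 stuck-at-0: output Y1=0, Y2=0 ✓
  M6 stuck-at-1: output Y1=1, Y2=1 ✗
  M7 stuck-at-0: output Y1=1, Y2=0 ✗
  M7 stuck-at-1: output Y1=1, Y2=1 ✗
Consistent faults: {M5 stuck-at-1, M6 stuck-at-0} — 2 in all.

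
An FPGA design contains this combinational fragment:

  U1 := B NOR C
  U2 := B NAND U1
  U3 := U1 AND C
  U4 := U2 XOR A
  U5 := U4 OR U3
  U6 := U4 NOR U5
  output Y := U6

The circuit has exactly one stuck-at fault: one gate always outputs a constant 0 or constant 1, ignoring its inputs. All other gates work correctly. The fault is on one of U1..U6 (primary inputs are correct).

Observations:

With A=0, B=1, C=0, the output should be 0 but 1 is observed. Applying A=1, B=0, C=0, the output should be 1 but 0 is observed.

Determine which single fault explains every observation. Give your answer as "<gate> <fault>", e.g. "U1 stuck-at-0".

Fault-free values for test 1 (A=0, B=1, C=0): U1=0, U2=1, U3=0, U4=1, U5=1, U6=0, giving Y=0. Observed 1.
Test 1: faults giving observed 1 are {U1 stuck-at-1, U2 stuck-at-0, U4 stuck-at-0, U6 stuck-at-1}.
Test 2 (A=1, B=0, C=0): fault-free U1=1, U2=1, U3=0, U4=0, U5=0, U6=1 → 1; observed 0. Eliminates U1 stuck-at-1, U4 stuck-at-0, U6 stuck-at-1.
Only U2 stuck-at-0 is consistent with every test.

U2 stuck-at-0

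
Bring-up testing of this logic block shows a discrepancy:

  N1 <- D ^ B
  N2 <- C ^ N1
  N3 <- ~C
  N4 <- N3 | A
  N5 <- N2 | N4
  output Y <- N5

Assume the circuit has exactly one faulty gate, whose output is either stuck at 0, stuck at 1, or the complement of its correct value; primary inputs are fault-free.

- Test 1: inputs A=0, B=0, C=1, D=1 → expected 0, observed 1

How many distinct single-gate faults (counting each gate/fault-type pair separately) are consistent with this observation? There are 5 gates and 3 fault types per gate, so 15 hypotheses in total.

10

Fault-free: N1=1, N2=0, N3=0, N4=0, N5=0 → 0. Observed 1.
  N1: stuck-at-0, inverted output ✓; others ✗
  N2: stuck-at-1, inverted output ✓; others ✗
  N3: stuck-at-1, inverted output ✓; others ✗
  N4: stuck-at-1, inverted output ✓; others ✗
  N5: stuck-at-1, inverted output ✓; others ✗
Consistent faults: {N1 stuck-at-0, N1 inverted output, N2 stuck-at-1, N2 inverted output, N3 stuck-at-1, N3 inverted output, N4 stuck-at-1, N4 inverted output, N5 stuck-at-1, N5 inverted output} — 10 in all.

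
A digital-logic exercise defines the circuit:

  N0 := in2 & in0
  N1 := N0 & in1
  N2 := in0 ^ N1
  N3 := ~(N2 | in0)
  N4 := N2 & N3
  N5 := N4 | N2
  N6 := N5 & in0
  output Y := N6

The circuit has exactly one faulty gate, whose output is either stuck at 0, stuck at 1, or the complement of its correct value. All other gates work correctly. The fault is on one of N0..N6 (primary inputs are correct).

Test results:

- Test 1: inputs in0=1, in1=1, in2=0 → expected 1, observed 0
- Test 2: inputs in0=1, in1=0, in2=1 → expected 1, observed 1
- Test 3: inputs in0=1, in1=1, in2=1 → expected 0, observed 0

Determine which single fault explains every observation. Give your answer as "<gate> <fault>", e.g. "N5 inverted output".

Fault-free values for test 1 (in0=1, in1=1, in2=0): N0=0, N1=0, N2=1, N3=0, N4=0, N5=1, N6=1, giving Y=1. Observed 0.
Test 1: faults giving observed 0 are {N0 stuck-at-1, N0 inverted output, N1 stuck-at-1, N1 inverted output, N2 stuck-at-0, N2 inverted output, N5 stuck-at-0, N5 inverted output, N6 stuck-at-0, N6 inverted output}.
Test 2 (in0=1, in1=0, in2=1): fault-free N0=1, N1=0, N2=1, N3=0, N4=0, N5=1, N6=1 → 1; observed 1. Eliminates N1 stuck-at-1, N1 inverted output, N2 stuck-at-0, N2 inverted output, N5 stuck-at-0, N5 inverted output, N6 stuck-at-0, N6 inverted output.
Test 3 (in0=1, in1=1, in2=1): fault-free N0=1, N1=1, N2=0, N3=0, N4=0, N5=0, N6=0 → 0; observed 0. Eliminates N0 inverted output.
Only N0 stuck-at-1 is consistent with every test.

N0 stuck-at-1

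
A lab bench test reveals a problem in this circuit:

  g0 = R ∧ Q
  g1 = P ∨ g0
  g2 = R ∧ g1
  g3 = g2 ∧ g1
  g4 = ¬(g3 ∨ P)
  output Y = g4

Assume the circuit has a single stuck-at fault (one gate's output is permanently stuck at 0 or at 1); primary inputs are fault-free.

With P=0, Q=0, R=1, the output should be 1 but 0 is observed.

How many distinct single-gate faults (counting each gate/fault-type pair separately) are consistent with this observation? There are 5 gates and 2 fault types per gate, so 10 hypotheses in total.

4

Fault-free: g0=0, g1=0, g2=0, g3=0, g4=1 → 1. Observed 0.
  g0 stuck-at-0: output 1 ✗
  g0 stuck-at-1: output 0 ✓
  g1 stuck-at-0: output 1 ✗
  g1 stuck-at-1: output 0 ✓
  g2 stuck-at-0: output 1 ✗
  g2 stuck-at-1: output 1 ✗
  g3 stuck-at-0: output 1 ✗
  g3 stuck-at-1: output 0 ✓
  g4 stuck-at-0: output 0 ✓
  g4 stuck-at-1: output 1 ✗
Consistent faults: {g0 stuck-at-1, g1 stuck-at-1, g3 stuck-at-1, g4 stuck-at-0} — 4 in all.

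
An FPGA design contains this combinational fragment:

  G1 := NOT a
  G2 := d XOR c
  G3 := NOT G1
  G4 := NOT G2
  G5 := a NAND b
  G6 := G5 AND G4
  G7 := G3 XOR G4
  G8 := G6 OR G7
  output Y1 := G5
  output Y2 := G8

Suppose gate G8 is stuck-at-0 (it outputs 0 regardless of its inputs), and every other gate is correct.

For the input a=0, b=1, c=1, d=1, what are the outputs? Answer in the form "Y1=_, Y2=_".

Propagate with G8 forced: G1=1, G2=0, G3=0, G4=1, G5=1, G6=1, G7=1, G8=0 [stuck-at-0].
So the outputs are Y1=1, Y2=0. (Without the fault they would be Y1=1, Y2=1.)

Y1=1, Y2=0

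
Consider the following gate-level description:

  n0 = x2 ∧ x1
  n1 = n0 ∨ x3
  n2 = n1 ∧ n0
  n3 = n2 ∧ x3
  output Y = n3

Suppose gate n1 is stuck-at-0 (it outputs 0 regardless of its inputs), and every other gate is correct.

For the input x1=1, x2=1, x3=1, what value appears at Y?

Propagate with n1 forced: n0=1, n1=0 [stuck-at-0], n2=0, n3=0.
So Y = 0. (Without the fault it would be 1.)

0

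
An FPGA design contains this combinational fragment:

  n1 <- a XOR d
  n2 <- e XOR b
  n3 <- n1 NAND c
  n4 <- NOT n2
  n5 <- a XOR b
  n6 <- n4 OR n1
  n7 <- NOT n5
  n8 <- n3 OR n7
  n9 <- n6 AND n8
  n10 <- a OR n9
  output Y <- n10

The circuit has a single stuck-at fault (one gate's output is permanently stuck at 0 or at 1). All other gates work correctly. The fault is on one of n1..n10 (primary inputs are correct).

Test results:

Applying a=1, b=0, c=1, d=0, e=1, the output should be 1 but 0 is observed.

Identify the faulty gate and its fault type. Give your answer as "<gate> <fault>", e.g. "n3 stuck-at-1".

Fault-free values for test 1 (a=1, b=0, c=1, d=0, e=1): n1=1, n2=1, n3=0, n4=0, n5=1, n6=1, n7=0, n8=0, n9=0, n10=1, giving Y=1. Observed 0.
Test 1: faults giving observed 0 are {n10 stuck-at-0}.
Only n10 stuck-at-0 is consistent with every test.

n10 stuck-at-0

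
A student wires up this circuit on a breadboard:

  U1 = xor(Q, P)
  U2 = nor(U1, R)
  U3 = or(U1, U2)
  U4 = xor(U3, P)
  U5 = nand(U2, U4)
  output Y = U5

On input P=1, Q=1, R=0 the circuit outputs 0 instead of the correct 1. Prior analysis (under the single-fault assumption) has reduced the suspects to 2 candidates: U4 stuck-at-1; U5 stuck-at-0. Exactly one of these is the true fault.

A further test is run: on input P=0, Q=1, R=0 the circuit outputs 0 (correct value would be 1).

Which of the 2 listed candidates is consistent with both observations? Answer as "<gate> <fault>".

Evaluate each candidate on input P=0, Q=1, R=0:
  U4 stuck-at-1: U1=1, U2=0, U3=1, U4=1 [stuck-at-1], U5=1 → 1 — eliminated
  U5 stuck-at-0: U1=1, U2=0, U3=1, U4=1, U5=0 [stuck-at-0] → 0 — matches
Only U5 stuck-at-0 reproduces the observed 0.

U5 stuck-at-0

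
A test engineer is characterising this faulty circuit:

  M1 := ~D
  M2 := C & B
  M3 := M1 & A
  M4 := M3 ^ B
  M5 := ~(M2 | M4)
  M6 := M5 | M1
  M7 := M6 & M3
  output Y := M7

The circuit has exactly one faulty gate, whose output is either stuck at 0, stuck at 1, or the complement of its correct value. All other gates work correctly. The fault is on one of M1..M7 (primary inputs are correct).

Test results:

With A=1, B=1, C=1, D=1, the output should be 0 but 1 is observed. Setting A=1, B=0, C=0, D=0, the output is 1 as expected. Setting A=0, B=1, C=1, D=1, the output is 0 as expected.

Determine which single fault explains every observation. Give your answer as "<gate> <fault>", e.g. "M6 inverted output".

Fault-free values for test 1 (A=1, B=1, C=1, D=1): M1=0, M2=1, M3=0, M4=1, M5=0, M6=0, M7=0, giving Y=0. Observed 1.
Test 1: faults giving observed 1 are {M1 stuck-at-1, M1 inverted output, M7 stuck-at-1, M7 inverted output}.
Test 2 (A=1, B=0, C=0, D=0): fault-free M1=1, M2=0, M3=1, M4=1, M5=0, M6=1, M7=1 → 1; observed 1. Eliminates M1 inverted output, M7 inverted output.
Test 3 (A=0, B=1, C=1, D=1): fault-free M1=0, M2=1, M3=0, M4=1, M5=0, M6=0, M7=0 → 0; observed 0. Eliminates M7 stuck-at-1.
Only M1 stuck-at-1 is consistent with every test.

M1 stuck-at-1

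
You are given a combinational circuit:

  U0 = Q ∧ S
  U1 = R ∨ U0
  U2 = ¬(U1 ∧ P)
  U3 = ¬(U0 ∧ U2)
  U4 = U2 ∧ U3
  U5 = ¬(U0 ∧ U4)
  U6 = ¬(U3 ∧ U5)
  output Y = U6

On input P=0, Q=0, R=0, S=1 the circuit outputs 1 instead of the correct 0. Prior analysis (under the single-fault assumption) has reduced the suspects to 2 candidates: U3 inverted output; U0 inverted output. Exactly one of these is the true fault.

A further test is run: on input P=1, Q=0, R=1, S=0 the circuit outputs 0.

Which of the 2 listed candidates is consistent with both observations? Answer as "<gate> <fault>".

Evaluate each candidate on input P=1, Q=0, R=1, S=0:
  U3 inverted output: U0=0, U1=1, U2=0, U3=0 [inverted output], U4=0, U5=1, U6=1 → 1 — eliminated
  U0 inverted output: U0=1 [inverted output], U1=1, U2=0, U3=1, U4=0, U5=1, U6=0 → 0 — matches
Only U0 inverted output reproduces the observed 0.

U0 inverted output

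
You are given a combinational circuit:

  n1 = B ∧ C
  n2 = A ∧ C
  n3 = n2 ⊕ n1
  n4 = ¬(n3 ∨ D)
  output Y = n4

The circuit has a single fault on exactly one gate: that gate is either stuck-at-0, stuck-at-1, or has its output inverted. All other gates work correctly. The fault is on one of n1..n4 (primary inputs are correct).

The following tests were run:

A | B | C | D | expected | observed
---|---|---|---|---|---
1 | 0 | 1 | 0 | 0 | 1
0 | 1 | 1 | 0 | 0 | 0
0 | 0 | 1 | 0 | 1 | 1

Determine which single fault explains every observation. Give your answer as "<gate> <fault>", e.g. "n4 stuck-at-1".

Fault-free values for test 1 (A=1, B=0, C=1, D=0): n1=0, n2=1, n3=1, n4=0, giving Y=0. Observed 1.
Test 1: faults giving observed 1 are {n1 stuck-at-1, n1 inverted output, n2 stuck-at-0, n2 inverted output, n3 stuck-at-0, n3 inverted output, n4 stuck-at-1, n4 inverted output}.
Test 2 (A=0, B=1, C=1, D=0): fault-free n1=1, n2=0, n3=1, n4=0 → 0; observed 0. Eliminates n1 inverted output, n2 inverted output, n3 stuck-at-0, n3 inverted output, n4 stuck-at-1, n4 inverted output.
Test 3 (A=0, B=0, C=1, D=0): fault-free n1=0, n2=0, n3=0, n4=1 → 1; observed 1. Eliminates n1 stuck-at-1.
Only n2 stuck-at-0 is consistent with every test.

n2 stuck-at-0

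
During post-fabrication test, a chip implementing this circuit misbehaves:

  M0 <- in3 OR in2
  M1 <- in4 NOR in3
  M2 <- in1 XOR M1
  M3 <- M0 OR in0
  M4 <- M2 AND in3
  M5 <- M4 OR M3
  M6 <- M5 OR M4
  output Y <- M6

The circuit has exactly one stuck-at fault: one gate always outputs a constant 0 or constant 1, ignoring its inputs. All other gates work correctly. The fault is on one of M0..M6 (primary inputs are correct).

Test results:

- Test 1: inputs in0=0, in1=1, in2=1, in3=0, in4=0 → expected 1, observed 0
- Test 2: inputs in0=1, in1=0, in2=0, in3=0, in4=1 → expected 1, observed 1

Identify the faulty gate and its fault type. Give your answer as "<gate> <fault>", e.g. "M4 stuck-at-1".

Fault-free values for test 1 (in0=0, in1=1, in2=1, in3=0, in4=0): M0=1, M1=1, M2=0, M3=1, M4=0, M5=1, M6=1, giving Y=1. Observed 0.
Test 1: faults giving observed 0 are {M0 stuck-at-0, M3 stuck-at-0, M5 stuck-at-0, M6 stuck-at-0}.
Test 2 (in0=1, in1=0, in2=0, in3=0, in4=1): fault-free M0=0, M1=0, M2=0, M3=1, M4=0, M5=1, M6=1 → 1; observed 1. Eliminates M3 stuck-at-0, M5 stuck-at-0, M6 stuck-at-0.
Only M0 stuck-at-0 is consistent with every test.

M0 stuck-at-0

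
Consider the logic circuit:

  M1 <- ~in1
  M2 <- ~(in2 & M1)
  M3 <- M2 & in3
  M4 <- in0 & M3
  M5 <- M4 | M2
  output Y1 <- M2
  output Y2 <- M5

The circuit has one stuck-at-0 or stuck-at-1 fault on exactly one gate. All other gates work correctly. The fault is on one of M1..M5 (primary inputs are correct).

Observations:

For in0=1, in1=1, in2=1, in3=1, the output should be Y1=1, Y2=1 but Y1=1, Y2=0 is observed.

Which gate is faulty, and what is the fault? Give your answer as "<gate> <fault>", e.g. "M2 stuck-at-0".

M5 stuck-at-0

Fault-free values for test 1 (in0=1, in1=1, in2=1, in3=1): M1=0, M2=1, M3=1, M4=1, M5=1, giving Y1=1, Y2=1. Observed Y1=1, Y2=0.
Test 1: faults giving observed Y1=1, Y2=0 are {M5 stuck-at-0}.
Only M5 stuck-at-0 is consistent with every test.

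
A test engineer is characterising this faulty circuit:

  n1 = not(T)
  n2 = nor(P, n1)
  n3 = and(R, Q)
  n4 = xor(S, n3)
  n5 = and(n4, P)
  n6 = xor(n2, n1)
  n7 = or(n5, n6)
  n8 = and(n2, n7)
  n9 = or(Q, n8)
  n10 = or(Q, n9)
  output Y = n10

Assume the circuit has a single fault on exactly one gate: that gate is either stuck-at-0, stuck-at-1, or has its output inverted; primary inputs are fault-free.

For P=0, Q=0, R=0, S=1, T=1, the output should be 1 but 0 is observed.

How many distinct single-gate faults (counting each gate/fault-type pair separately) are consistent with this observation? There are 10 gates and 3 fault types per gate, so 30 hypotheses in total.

Fault-free: n1=0, n2=1, n3=0, n4=1, n5=0, n6=1, n7=1, n8=1, n9=1, n10=1 → 1. Observed 0.
  n1: stuck-at-1, inverted output ✓; others ✗
  n2: stuck-at-0, inverted output ✓; others ✗
  n3: none of the 3 fault types match ✗
  n4: none of the 3 fault types match ✗
  n5: none of the 3 fault types match ✗
  n6: stuck-at-0, inverted output ✓; others ✗
  n7: stuck-at-0, inverted output ✓; others ✗
  n8: stuck-at-0, inverted output ✓; others ✗
  n9: stuck-at-0, inverted output ✓; others ✗
  n10: stuck-at-0, inverted output ✓; others ✗
Consistent faults: {n1 stuck-at-1, n1 inverted output, n2 stuck-at-0, n2 inverted output, n6 stuck-at-0, n6 inverted output, n7 stuck-at-0, n7 inverted output, n8 stuck-at-0, n8 inverted output, n9 stuck-at-0, n9 inverted output, n10 stuck-at-0, n10 inverted output} — 14 in all.

14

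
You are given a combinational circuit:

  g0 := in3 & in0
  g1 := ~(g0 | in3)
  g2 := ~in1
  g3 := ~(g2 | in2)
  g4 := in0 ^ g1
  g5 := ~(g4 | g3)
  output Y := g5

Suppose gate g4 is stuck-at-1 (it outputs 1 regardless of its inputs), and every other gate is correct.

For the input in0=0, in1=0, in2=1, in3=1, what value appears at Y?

0

Propagate with g4 forced: g0=0, g1=0, g2=1, g3=0, g4=1 [stuck-at-1], g5=0.
So Y = 0. (Without the fault it would be 1.)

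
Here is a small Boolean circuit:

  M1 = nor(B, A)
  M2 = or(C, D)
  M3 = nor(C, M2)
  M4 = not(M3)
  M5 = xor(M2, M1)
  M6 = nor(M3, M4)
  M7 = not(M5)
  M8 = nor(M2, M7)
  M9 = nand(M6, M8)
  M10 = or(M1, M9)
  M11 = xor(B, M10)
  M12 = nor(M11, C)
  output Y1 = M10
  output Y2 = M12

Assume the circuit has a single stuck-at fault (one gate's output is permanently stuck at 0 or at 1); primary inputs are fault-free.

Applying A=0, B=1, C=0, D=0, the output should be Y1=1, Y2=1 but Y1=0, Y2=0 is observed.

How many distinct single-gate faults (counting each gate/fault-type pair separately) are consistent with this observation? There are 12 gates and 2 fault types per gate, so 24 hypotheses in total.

Fault-free: M1=0, M2=0, M3=1, M4=0, M5=0, M6=0, M7=1, M8=0, M9=1, M10=1, M11=0, M12=1 → Y1=1, Y2=1. Observed Y1=0, Y2=0.
  M1: none of the 2 fault types match ✗
  M2: none of the 2 fault types match ✗
  M3: none of the 2 fault types match ✗
  M4: none of the 2 fault types match ✗
  M5: none of the 2 fault types match ✗
  M6: none of the 2 fault types match ✗
  M7: none of the 2 fault types match ✗
  M8: none of the 2 fault types match ✗
  M9: stuck-at-0 ✓; others ✗
  M10: stuck-at-0 ✓; others ✗
  M11: none of the 2 fault types match ✗
  M12: none of the 2 fault types match ✗
Consistent faults: {M9 stuck-at-0, M10 stuck-at-0} — 2 in all.

2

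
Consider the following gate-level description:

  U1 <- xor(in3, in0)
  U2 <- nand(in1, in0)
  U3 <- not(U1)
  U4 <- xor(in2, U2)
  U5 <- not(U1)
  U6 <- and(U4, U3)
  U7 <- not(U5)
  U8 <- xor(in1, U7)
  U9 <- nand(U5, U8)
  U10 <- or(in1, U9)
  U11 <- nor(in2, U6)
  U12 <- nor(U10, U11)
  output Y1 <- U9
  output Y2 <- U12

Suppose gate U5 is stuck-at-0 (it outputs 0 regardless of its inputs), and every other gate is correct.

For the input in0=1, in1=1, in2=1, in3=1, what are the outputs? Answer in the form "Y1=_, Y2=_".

Propagate with U5 forced: U1=0, U2=0, U3=1, U4=1, U5=0 [stuck-at-0], U6=1, U7=1, U8=0, U9=1, U10=1, U11=0, U12=0.
So the outputs are Y1=1, Y2=0. (Without the fault they would be Y1=0, Y2=0.)

Y1=1, Y2=0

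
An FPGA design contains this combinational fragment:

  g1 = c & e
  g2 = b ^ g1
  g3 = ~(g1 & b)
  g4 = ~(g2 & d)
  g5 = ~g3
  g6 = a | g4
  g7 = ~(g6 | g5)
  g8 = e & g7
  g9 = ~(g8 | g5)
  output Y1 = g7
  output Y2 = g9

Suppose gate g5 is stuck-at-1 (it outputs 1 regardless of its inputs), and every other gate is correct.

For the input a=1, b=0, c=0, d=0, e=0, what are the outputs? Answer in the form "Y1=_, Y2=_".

Propagate with g5 forced: g1=0, g2=0, g3=1, g4=1, g5=1 [stuck-at-1], g6=1, g7=0, g8=0, g9=0.
So the outputs are Y1=0, Y2=0. (Without the fault they would be Y1=0, Y2=1.)

Y1=0, Y2=0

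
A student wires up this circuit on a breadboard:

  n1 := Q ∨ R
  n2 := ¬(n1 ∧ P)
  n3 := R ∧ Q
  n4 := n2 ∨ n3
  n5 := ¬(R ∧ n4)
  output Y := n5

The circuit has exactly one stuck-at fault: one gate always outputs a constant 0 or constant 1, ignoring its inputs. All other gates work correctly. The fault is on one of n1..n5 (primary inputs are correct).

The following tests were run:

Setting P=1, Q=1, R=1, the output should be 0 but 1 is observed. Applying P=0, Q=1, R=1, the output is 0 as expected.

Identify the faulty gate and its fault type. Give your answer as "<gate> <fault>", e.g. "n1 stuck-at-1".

Fault-free values for test 1 (P=1, Q=1, R=1): n1=1, n2=0, n3=1, n4=1, n5=0, giving Y=0. Observed 1.
Test 1: faults giving observed 1 are {n3 stuck-at-0, n4 stuck-at-0, n5 stuck-at-1}.
Test 2 (P=0, Q=1, R=1): fault-free n1=1, n2=1, n3=1, n4=1, n5=0 → 0; observed 0. Eliminates n4 stuck-at-0, n5 stuck-at-1.
Only n3 stuck-at-0 is consistent with every test.

n3 stuck-at-0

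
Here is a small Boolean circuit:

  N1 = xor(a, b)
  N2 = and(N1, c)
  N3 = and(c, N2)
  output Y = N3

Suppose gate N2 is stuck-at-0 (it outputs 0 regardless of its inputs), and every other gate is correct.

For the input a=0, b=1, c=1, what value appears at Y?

Propagate with N2 forced: N1=1, N2=0 [stuck-at-0], N3=0.
So Y = 0. (Without the fault it would be 1.)

0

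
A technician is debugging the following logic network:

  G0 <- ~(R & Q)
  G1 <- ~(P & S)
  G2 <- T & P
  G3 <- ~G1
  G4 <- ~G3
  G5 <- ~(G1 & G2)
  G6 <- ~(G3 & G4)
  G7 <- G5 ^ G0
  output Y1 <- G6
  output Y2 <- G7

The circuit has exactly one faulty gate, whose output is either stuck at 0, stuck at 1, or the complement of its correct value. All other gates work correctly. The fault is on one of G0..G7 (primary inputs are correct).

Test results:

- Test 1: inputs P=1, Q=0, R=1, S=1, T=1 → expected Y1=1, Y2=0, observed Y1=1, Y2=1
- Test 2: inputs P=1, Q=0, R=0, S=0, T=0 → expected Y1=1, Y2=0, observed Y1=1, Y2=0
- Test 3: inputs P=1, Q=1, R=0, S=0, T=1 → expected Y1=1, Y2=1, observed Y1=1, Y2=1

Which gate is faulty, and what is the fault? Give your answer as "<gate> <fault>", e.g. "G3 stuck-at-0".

G1 stuck-at-1

Fault-free values for test 1 (P=1, Q=0, R=1, S=1, T=1): G0=1, G1=0, G2=1, G3=1, G4=0, G5=1, G6=1, G7=0, giving Y1=1, Y2=0. Observed Y1=1, Y2=1.
Test 1: faults giving observed Y1=1, Y2=1 are {G0 stuck-at-0, G0 inverted output, G1 stuck-at-1, G1 inverted output, G5 stuck-at-0, G5 inverted output, G7 stuck-at-1, G7 inverted output}.
Test 2 (P=1, Q=0, R=0, S=0, T=0): fault-free G0=1, G1=1, G2=0, G3=0, G4=1, G5=1, G6=1, G7=0 → Y1=1, Y2=0; observed Y1=1, Y2=0. Eliminates G0 stuck-at-0, G0 inverted output, G5 stuck-at-0, G5 inverted output, G7 stuck-at-1, G7 inverted output.
Test 3 (P=1, Q=1, R=0, S=0, T=1): fault-free G0=1, G1=1, G2=1, G3=0, G4=1, G5=0, G6=1, G7=1 → Y1=1, Y2=1; observed Y1=1, Y2=1. Eliminates G1 inverted output.
Only G1 stuck-at-1 is consistent with every test.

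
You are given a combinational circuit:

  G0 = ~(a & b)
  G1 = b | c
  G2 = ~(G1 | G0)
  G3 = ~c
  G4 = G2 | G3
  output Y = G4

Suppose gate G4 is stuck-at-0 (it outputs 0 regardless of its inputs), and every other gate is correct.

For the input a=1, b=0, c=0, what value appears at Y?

Propagate with G4 forced: G0=1, G1=0, G2=0, G3=1, G4=0 [stuck-at-0].
So Y = 0. (Without the fault it would be 1.)

0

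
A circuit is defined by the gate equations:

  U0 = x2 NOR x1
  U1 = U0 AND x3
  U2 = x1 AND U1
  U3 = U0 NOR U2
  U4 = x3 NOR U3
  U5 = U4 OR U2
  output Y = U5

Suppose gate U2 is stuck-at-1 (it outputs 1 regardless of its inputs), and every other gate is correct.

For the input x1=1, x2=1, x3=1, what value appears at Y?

Propagate with U2 forced: U0=0, U1=0, U2=1 [stuck-at-1], U3=0, U4=0, U5=1.
So Y = 1. (Without the fault it would be 0.)

1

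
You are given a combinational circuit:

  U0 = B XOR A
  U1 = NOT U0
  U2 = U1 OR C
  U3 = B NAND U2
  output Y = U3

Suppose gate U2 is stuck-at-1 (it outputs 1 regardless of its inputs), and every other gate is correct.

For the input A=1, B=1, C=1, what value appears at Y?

0

Propagate with U2 forced: U0=0, U1=1, U2=1 [stuck-at-1], U3=0.
So Y = 0. (Same as the fault-free value — the fault is masked on this input.)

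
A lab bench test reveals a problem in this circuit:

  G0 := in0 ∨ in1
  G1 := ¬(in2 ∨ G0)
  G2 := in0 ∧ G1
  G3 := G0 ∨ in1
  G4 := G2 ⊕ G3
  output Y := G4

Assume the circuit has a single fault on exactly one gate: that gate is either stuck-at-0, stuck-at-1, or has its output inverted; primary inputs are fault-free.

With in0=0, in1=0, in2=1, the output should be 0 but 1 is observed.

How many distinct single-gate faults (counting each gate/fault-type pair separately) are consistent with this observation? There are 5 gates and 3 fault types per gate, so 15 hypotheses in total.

Fault-free: G0=0, G1=0, G2=0, G3=0, G4=0 → 0. Observed 1.
  G0: stuck-at-1, inverted output ✓; others ✗
  G1: none of the 3 fault types match ✗
  G2: stuck-at-1, inverted output ✓; others ✗
  G3: stuck-at-1, inverted output ✓; others ✗
  G4: stuck-at-1, inverted output ✓; others ✗
Consistent faults: {G0 stuck-at-1, G0 inverted output, G2 stuck-at-1, G2 inverted output, G3 stuck-at-1, G3 inverted output, G4 stuck-at-1, G4 inverted output} — 8 in all.

8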